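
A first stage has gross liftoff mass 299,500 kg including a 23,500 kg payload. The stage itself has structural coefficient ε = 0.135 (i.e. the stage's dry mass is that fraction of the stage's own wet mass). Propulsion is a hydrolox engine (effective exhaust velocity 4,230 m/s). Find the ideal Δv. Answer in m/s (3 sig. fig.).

Δv ≈ 6750 m/s

Stage wet mass = m₀ − payload = 299,500 − 23,500 = 276,000 kg.
Stage dry mass = ε × stage wet mass = 0.135 × 276,000 = 37,260 kg.
Burnout mass m_f = stage dry + payload = 37,260 + 23,500 = 60,760 kg.
Rocket equation: Δv = v_e · ln(299,500/60,760) = 4230.0 × ln(4.929) = 4230.0 × 1.5952 ≈ 6748 m/s.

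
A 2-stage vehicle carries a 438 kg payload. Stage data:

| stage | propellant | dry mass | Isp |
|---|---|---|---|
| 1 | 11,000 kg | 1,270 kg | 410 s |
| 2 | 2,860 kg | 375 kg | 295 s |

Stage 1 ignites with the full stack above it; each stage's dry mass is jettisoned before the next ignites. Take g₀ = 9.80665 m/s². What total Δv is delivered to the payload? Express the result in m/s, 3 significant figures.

Δv ≈ 9070 m/s

Ignition mass of stage 1 = 11,000+1,270 + 2,860+375 + 438 = 15,943 kg.
Stage 1: m₀ = 15,943 kg, m_f = 15,943 − 11,000 = 4,943 kg; Δv = 410×9.80665×ln(3.225) = 4020.7×1.1710 ≈ 4708 m/s.
Stage 2: m₀ = 3,673 kg, m_f = 3,673 − 2,860 = 813 kg; Δv = 295×9.80665×ln(4.518) = 2893.0×1.5080 ≈ 4363 m/s.
Total Δv = 4708 + 4363 = 9071 m/s.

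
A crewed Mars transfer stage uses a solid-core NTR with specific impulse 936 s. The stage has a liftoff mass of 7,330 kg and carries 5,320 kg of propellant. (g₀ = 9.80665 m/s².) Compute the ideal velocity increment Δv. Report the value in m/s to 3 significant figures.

Δv ≈ 11900 m/s

v_e = Isp · g₀ = 936 × 9.80665 = 9179.0 m/s.
m_f = m₀ − m_prop = 7,330 − 5,320 = 2,010 kg.
Δv = v_e · ln(m₀/m_f) = 9179.0 × ln(3.647) = 9179.0 × 1.2938 ≈ 11876.2 m/s.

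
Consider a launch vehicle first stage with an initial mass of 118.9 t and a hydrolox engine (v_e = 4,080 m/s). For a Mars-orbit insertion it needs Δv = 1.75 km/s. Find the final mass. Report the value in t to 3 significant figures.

final mass ≈ 77.4 t

From the ideal rocket equation, m₀/m_f = exp(Δv / v_e) = exp(1750 / 4080.0) = exp(0.4289) = 1.5356.
m_f = m₀ / 1.5356 = 118.9 / 1.5356 = 77.429 t.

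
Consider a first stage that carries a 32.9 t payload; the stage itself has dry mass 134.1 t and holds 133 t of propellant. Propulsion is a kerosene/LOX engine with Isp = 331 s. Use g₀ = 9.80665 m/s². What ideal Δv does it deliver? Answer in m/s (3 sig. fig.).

Δv ≈ 1900 m/s

v_e = Isp · g₀ = 331 × 9.80665 = 3246.0 m/s.
m₀ = payload + dry + propellant = 32.9 + 134.1 + 133 = 300 t.
m_f = payload + dry = 32.9 + 134.1 = 167 t.
From the ideal rocket equation, Δv = v_e · ln(m₀/m_f) = 3246.0 × ln(1.796) = 3246.0 × 0.5858 ≈ 1901.5 m/s.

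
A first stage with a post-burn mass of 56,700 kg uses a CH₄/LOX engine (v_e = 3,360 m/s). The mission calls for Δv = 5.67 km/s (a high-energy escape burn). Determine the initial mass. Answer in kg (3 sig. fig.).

initial mass ≈ 307000 kg

From the ideal rocket equation, m₀/m_f = exp(Δv / v_e) = exp(5670 / 3360.0) = exp(1.6875) = 5.4059.
m₀ = m_f × 5.4059 = 56,700 × 5.4059 = 306,515 kg.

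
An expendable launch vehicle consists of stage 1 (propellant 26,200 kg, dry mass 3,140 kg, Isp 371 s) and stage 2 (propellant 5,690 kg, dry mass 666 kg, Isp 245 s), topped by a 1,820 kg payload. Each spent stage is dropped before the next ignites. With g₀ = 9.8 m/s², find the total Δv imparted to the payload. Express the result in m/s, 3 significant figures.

Δv ≈ 7220 m/s

Ignition mass of stage 1 = 26,200+3,140 + 5,690+666 + 1,820 = 37,516 kg.
Stage 1: m₀ = 37,516 kg, m_f = 37,516 − 26,200 = 11,316 kg; Δv = 371×9.8×ln(3.315) = 3635.8×1.1985 ≈ 4358 m/s.
Stage 2: m₀ = 8,176 kg, m_f = 8,176 − 5,690 = 2,486 kg; Δv = 245×9.8×ln(3.289) = 2401.0×1.1905 ≈ 2858 m/s.
Total Δv = 4358 + 2858 = 7216 m/s.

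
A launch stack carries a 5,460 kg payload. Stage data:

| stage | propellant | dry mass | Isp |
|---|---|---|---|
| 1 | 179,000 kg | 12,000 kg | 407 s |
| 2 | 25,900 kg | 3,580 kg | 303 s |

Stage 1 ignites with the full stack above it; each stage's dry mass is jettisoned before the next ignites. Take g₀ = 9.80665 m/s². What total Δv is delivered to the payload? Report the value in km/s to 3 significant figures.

Ignition mass of stage 1 = 179,000+12,000 + 25,900+3,580 + 5,460 = 225,940 kg.
Stage 1: m₀ = 225,940 kg, m_f = 225,940 − 179,000 = 46,940 kg; Δv = 407×9.80665×ln(4.813) = 3991.3×1.5714 ≈ 6272 m/s.
Stage 2: m₀ = 34,940 kg, m_f = 34,940 − 25,900 = 9,040 kg; Δv = 303×9.80665×ln(3.865) = 2971.4×1.3520 ≈ 4017 m/s.
Total Δv = 6272 + 4017 = 10289 m/s.

Δv ≈ 10.3 km/s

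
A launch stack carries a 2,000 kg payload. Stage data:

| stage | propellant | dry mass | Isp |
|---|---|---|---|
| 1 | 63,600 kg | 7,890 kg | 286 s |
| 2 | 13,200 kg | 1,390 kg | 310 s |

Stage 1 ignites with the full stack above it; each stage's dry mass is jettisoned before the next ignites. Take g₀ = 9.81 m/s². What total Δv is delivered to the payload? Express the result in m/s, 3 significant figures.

Δv ≈ 8420 m/s

Ignition mass of stage 1 = 63,600+7,890 + 13,200+1,390 + 2,000 = 88,080 kg.
Stage 1: m₀ = 88,080 kg, m_f = 88,080 − 63,600 = 24,480 kg; Δv = 286×9.81×ln(3.598) = 2805.7×1.2804 ≈ 3592 m/s.
Stage 2: m₀ = 16,590 kg, m_f = 16,590 − 13,200 = 3,390 kg; Δv = 310×9.81×ln(4.894) = 3041.1×1.5880 ≈ 4829 m/s.
Total Δv = 3592 + 4829 = 8421 m/s.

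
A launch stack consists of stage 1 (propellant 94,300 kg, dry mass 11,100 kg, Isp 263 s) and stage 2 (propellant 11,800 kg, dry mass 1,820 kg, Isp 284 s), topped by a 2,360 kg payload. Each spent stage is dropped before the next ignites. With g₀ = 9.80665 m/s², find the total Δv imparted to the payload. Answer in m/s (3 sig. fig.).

Ignition mass of stage 1 = 94,300+11,100 + 11,800+1,820 + 2,360 = 121,380 kg.
Stage 1: m₀ = 121,380 kg, m_f = 121,380 − 94,300 = 27,080 kg; Δv = 263×9.80665×ln(4.482) = 2579.1×1.5001 ≈ 3869 m/s.
Stage 2: m₀ = 15,980 kg, m_f = 15,980 − 11,800 = 4,180 kg; Δv = 284×9.80665×ln(3.823) = 2785.1×1.3410 ≈ 3735 m/s.
Total Δv = 3869 + 3735 = 7604 m/s.

Δv ≈ 7600 m/s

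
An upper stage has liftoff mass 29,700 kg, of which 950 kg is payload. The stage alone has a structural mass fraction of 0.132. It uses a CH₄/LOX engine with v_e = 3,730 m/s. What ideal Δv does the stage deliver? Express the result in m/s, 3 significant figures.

Stage wet mass = m₀ − payload = 29,700 − 950 = 28,750 kg.
Stage dry mass = ε × stage wet mass = 0.132 × 28,750 = 3,795 kg.
Burnout mass m_f = stage dry + payload = 3,795 + 950 = 4,745 kg.
Using Δv = v_e ln(m₀/m_f): Δv = v_e · ln(29,700/4,745) = 3730.0 × ln(6.259) = 3730.0 × 1.8341 ≈ 6841 m/s.

Δv ≈ 6840 m/s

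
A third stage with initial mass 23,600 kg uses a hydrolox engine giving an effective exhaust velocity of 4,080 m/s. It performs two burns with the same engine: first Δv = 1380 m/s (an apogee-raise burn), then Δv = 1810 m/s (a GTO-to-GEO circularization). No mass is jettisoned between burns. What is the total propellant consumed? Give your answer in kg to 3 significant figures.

After the first burn: m = 23600 × exp(−1380/4080.0) = 23600 × 0.71303 = 16,827.5 kg.
After the second burn: m = 16,827.5 × exp(−1810/4080.0) = 16,827.5 × 0.64170 = 10,798.2 kg.
Total propellant = m₀ − m_final = 23600 − 10,798.2 = 12,801.8 kg.

total propellant consumed ≈ 12800 kg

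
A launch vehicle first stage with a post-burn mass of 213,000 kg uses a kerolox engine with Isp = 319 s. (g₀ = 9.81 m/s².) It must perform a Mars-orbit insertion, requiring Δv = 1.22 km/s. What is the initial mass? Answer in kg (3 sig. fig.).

initial mass ≈ 315000 kg

v_e = Isp · g₀ = 319 × 9.81 = 3129.4 m/s.
Rocket equation: m₀/m_f = exp(Δv / v_e) = exp(1220 / 3129.4) = exp(0.3899) = 1.4768.
m₀ = m_f × 1.4768 = 213,000 × 1.4768 = 314,558 kg.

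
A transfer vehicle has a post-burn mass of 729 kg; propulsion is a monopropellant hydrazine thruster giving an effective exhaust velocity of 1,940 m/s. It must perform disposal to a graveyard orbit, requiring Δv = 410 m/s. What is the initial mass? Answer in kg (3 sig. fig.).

initial mass ≈ 901 kg

From the ideal rocket equation, m₀/m_f = exp(Δv / v_e) = exp(410 / 1940.0) = exp(0.2113) = 1.2353.
m₀ = m_f × 1.2353 = 729 × 1.2353 = 900.534 kg.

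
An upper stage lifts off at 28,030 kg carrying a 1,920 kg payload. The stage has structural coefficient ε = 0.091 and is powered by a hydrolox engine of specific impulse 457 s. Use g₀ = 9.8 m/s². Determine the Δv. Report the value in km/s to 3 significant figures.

Stage wet mass = m₀ − payload = 28,030 − 1,920 = 26,110 kg.
Stage dry mass = ε × stage wet mass = 0.091 × 26,110 = 2,376.01 kg.
Burnout mass m_f = stage dry + payload = 2,376.01 + 1,920 = 4,296.01 kg.
v_e = Isp · g₀ = 457 × 9.8 = 4478.6 m/s.
Using Δv = v_e ln(m₀/m_f): Δv = v_e · ln(28,030/4,296.01) = 4478.6 × ln(6.525) = 4478.6 × 1.8756 ≈ 8400 m/s.

Δv ≈ 8.40 km/s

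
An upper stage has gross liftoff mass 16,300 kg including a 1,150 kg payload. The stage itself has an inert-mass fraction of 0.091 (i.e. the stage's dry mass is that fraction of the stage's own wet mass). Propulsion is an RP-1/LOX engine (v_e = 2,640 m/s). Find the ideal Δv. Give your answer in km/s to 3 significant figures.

Δv ≈ 4.92 km/s

Stage wet mass = m₀ − payload = 16,300 − 1,150 = 15,150 kg.
Stage dry mass = ε × stage wet mass = 0.091 × 15,150 = 1,378.65 kg.
Burnout mass m_f = stage dry + payload = 1,378.65 + 1,150 = 2,528.65 kg.
Δv = v_e · ln(16,300/2,528.65) = 2640.0 × ln(6.446) = 2640.0 × 1.8635 ≈ 4920 m/s.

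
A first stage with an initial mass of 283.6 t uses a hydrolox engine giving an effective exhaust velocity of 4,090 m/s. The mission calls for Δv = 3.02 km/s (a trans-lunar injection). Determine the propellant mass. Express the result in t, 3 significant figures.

propellant mass ≈ 148 t

m₀/m_f = exp(Δv / v_e) = exp(3020 / 4090.0) = exp(0.7384) = 2.0926.
m_f = 283.6 / 2.0926 = 135.525 t, so propellant = m₀ − m_f = 283.6 − 135.525 = 148.075 t.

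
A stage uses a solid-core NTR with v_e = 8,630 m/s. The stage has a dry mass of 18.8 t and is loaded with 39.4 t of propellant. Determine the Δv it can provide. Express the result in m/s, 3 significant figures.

m₀ = m_dry + m_prop = 18.8 + 39.4 = 58.2 t.
By the Tsiolkovsky rocket equation, Δv = v_e · ln(m₀/m_f) = 8630.0 × ln(3.096) = 8630.0 × 1.1300 ≈ 9752.1 m/s.

Δv ≈ 9750 m/s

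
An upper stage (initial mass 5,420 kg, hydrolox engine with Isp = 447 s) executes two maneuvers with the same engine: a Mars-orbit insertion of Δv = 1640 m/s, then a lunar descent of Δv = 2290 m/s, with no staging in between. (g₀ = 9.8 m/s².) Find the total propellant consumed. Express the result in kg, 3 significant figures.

total propellant consumed ≈ 3210 kg

v_e = Isp · g₀ = 447 × 9.8 = 4380.6 m/s.
After the first burn: m = 5420 × exp(−1640/4380.6) = 5420 × 0.68772 = 3,727.44 kg.
After the second burn: m = 3,727.44 × exp(−2290/4380.6) = 3,727.44 × 0.59288 = 2,209.92 kg.
Total propellant = m₀ − m_final = 5420 − 2,209.92 = 3,210.08 kg.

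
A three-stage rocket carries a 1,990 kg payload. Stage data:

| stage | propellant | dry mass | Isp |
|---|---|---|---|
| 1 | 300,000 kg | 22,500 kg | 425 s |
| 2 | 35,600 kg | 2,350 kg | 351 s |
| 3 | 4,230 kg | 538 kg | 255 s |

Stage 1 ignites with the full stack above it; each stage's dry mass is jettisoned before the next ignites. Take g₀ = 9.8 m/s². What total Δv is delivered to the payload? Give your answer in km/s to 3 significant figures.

Ignition mass of stage 1 = 300,000+22,500 + 35,600+2,350 + 4,230+538 + 1,990 = 367,208 kg.
Stage 1: m₀ = 367,208 kg, m_f = 367,208 − 300,000 = 67,208 kg; Δv = 425×9.8×ln(5.464) = 4165.0×1.6981 ≈ 7073 m/s.
Stage 2: m₀ = 44,708 kg, m_f = 44,708 − 35,600 = 9,108 kg; Δv = 351×9.8×ln(4.909) = 3439.8×1.5910 ≈ 5473 m/s.
Stage 3: m₀ = 6,758 kg, m_f = 6,758 − 4,230 = 2,528 kg; Δv = 255×9.8×ln(2.673) = 2499.0×0.9833 ≈ 2457 m/s.
Total Δv = 7073 + 5473 + 2457 = 15003 m/s.

Δv ≈ 15.0 km/s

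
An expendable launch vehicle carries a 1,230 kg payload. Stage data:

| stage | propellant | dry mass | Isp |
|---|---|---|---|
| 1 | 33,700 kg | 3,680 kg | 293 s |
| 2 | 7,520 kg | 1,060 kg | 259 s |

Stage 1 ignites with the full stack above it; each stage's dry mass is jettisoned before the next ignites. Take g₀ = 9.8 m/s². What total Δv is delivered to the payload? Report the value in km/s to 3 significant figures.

Ignition mass of stage 1 = 33,700+3,680 + 7,520+1,060 + 1,230 = 47,190 kg.
Stage 1: m₀ = 47,190 kg, m_f = 47,190 − 33,700 = 13,490 kg; Δv = 293×9.8×ln(3.498) = 2871.4×1.2522 ≈ 3596 m/s.
Stage 2: m₀ = 9,810 kg, m_f = 9,810 − 7,520 = 2,290 kg; Δv = 259×9.8×ln(4.284) = 2538.2×1.4549 ≈ 3693 m/s.
Total Δv = 3596 + 3693 = 7289 m/s.

Δv ≈ 7.29 km/s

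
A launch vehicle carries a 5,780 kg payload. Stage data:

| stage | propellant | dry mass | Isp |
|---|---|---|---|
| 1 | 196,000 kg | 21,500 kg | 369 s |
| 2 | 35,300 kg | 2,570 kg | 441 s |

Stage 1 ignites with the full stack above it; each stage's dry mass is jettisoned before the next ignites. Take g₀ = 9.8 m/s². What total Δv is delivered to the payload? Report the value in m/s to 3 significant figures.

Ignition mass of stage 1 = 196,000+21,500 + 35,300+2,570 + 5,780 = 261,150 kg.
Stage 1: m₀ = 261,150 kg, m_f = 261,150 − 196,000 = 65,150 kg; Δv = 369×9.8×ln(4.008) = 3616.2×1.3884 ≈ 5021 m/s.
Stage 2: m₀ = 43,650 kg, m_f = 43,650 − 35,300 = 8,350 kg; Δv = 441×9.8×ln(5.228) = 4321.8×1.6539 ≈ 7148 m/s.
Total Δv = 5021 + 7148 = 12169 m/s.

Δv ≈ 12200 m/s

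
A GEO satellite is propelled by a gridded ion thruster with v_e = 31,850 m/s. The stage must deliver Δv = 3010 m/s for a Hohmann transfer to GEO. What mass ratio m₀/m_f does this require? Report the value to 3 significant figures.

From the ideal rocket equation, m₀/m_f = exp(Δv / v_e) = exp(3010 / 31850.0) = exp(0.0945) = 1.0991.

mass ratio ≈ 1.10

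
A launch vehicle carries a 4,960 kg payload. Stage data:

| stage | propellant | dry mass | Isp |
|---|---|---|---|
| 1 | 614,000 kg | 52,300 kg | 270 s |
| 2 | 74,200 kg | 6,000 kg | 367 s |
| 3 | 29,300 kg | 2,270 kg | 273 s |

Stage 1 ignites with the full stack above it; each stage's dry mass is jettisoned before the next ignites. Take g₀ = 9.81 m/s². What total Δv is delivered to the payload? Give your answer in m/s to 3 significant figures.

Δv ≈ 12000 m/s

Ignition mass of stage 1 = 614,000+52,300 + 74,200+6,000 + 29,300+2,270 + 4,960 = 783,030 kg.
Stage 1: m₀ = 783,030 kg, m_f = 783,030 − 614,000 = 169,030 kg; Δv = 270×9.81×ln(4.632) = 2648.7×1.5331 ≈ 4061 m/s.
Stage 2: m₀ = 116,730 kg, m_f = 116,730 − 74,200 = 42,530 kg; Δv = 367×9.81×ln(2.745) = 3600.3×1.0097 ≈ 3635 m/s.
Stage 3: m₀ = 36,530 kg, m_f = 36,530 − 29,300 = 7,230 kg; Δv = 273×9.81×ln(5.053) = 2678.1×1.6199 ≈ 4338 m/s.
Total Δv = 4061 + 3635 + 4338 = 12034 m/s.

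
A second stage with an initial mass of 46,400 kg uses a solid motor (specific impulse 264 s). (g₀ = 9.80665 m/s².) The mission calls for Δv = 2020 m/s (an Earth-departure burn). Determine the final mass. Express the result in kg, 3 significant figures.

final mass ≈ 21300 kg

v_e = Isp · g₀ = 264 × 9.80665 = 2589.0 m/s.
Using Δv = v_e ln(m₀/m_f): m₀/m_f = exp(Δv / v_e) = exp(2020 / 2589.0) = exp(0.7802) = 2.1820.
m_f = m₀ / 2.1820 = 46,400 / 2.1820 = 21,264.9 kg.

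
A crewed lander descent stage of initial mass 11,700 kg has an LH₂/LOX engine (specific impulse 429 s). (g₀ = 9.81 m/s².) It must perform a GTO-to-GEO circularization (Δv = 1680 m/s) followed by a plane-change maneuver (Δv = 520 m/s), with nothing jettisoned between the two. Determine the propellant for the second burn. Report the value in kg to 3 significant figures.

propellant for the second burn ≈ 912 kg

v_e = Isp · g₀ = 429 × 9.81 = 4208.5 m/s.
After the first burn: m = 11700 × exp(−1680/4208.5) = 11700 × 0.67086 = 7,849.06 kg.
After the second burn: m = 7,849.06 × exp(−520/4208.5) = 7,849.06 × 0.88377 = 6,936.76 kg.
Second-burn propellant = 7,849.06 − 6,936.76 = 912.3 kg.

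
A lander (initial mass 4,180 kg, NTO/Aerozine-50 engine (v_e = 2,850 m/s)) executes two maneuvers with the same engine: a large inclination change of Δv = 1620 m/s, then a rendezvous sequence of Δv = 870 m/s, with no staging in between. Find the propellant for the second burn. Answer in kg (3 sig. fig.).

After the first burn: m = 4180 × exp(−1620/2850.0) = 4180 × 0.56642 = 2,367.64 kg.
After the second burn: m = 2,367.64 × exp(−870/2850.0) = 2,367.64 × 0.73693 = 1,744.78 kg.
Second-burn propellant = 2,367.64 − 1,744.78 = 622.86 kg.

propellant for the second burn ≈ 623 kg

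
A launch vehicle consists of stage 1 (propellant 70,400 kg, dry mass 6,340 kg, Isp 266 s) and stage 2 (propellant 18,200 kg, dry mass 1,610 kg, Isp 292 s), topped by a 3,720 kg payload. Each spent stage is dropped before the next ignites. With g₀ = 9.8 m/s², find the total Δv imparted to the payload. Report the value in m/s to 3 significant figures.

Ignition mass of stage 1 = 70,400+6,340 + 18,200+1,610 + 3,720 = 100,270 kg.
Stage 1: m₀ = 100,270 kg, m_f = 100,270 − 70,400 = 29,870 kg; Δv = 266×9.8×ln(3.357) = 2606.8×1.2110 ≈ 3157 m/s.
Stage 2: m₀ = 23,530 kg, m_f = 23,530 − 18,200 = 5,330 kg; Δv = 292×9.8×ln(4.415) = 2861.6×1.4849 ≈ 4249 m/s.
Total Δv = 3157 + 4249 = 7406 m/s.

Δv ≈ 7410 m/s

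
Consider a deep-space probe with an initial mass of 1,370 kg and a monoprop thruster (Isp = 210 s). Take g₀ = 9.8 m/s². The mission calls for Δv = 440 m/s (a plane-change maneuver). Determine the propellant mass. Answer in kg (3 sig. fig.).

propellant mass ≈ 264 kg

v_e = Isp · g₀ = 210 × 9.8 = 2058.0 m/s.
m₀/m_f = exp(Δv / v_e) = exp(440 / 2058.0) = exp(0.2138) = 1.2384.
m_f = 1,370 / 1.2384 = 1,106.27 kg, so propellant = m₀ − m_f = 1,370 − 1,106.27 = 263.73 kg.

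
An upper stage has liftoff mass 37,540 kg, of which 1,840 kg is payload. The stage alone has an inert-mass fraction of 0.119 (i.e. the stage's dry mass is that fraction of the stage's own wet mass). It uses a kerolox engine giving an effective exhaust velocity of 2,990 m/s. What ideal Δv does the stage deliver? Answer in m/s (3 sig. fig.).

Stage wet mass = m₀ − payload = 37,540 − 1,840 = 35,700 kg.
Stage dry mass = ε × stage wet mass = 0.119 × 35,700 = 4,248.3 kg.
Burnout mass m_f = stage dry + payload = 4,248.3 + 1,840 = 6,088.3 kg.
Rocket equation: Δv = v_e · ln(37,540/6,088.3) = 2990.0 × ln(6.166) = 2990.0 × 1.8190 ≈ 5439 m/s.

Δv ≈ 5440 m/s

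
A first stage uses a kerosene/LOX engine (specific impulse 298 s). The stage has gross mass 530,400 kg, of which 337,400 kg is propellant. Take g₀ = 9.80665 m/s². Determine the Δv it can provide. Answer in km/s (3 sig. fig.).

v_e = Isp · g₀ = 298 × 9.80665 = 2922.4 m/s.
m_f = m₀ − m_prop = 530,400 − 337,400 = 193,000 kg.
From the ideal rocket equation, Δv = v_e · ln(m₀/m_f) = 2922.4 × ln(2.748) = 2922.4 × 1.0109 ≈ 2954.4 m/s.

Δv ≈ 2.95 km/s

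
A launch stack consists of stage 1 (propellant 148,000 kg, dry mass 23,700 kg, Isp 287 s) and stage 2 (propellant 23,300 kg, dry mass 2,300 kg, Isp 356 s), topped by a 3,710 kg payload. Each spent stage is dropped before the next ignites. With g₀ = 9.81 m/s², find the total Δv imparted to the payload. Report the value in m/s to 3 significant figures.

Ignition mass of stage 1 = 148,000+23,700 + 23,300+2,300 + 3,710 = 201,010 kg.
Stage 1: m₀ = 201,010 kg, m_f = 201,010 − 148,000 = 53,010 kg; Δv = 287×9.81×ln(3.792) = 2815.5×1.3329 ≈ 3753 m/s.
Stage 2: m₀ = 29,310 kg, m_f = 29,310 − 23,300 = 6,010 kg; Δv = 356×9.81×ln(4.877) = 3492.4×1.5845 ≈ 5534 m/s.
Total Δv = 3753 + 5534 = 9287 m/s.

Δv ≈ 9290 m/s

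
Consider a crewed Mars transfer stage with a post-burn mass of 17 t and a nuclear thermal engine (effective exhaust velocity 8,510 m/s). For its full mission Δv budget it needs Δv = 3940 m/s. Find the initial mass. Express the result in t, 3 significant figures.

m₀/m_f = exp(Δv / v_e) = exp(3940 / 8510.0) = exp(0.4630) = 1.5888.
m₀ = m_f × 1.5888 = 17 × 1.5888 = 27.0096 t.

initial mass ≈ 27.0 t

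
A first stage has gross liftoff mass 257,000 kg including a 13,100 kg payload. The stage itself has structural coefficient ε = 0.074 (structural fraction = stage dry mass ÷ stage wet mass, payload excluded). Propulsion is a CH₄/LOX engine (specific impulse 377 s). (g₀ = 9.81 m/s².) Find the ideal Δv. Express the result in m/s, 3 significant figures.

Stage wet mass = m₀ − payload = 257,000 − 13,100 = 243,900 kg.
Stage dry mass = ε × stage wet mass = 0.074 × 243,900 = 18,048.6 kg.
Burnout mass m_f = stage dry + payload = 18,048.6 + 13,100 = 31,148.6 kg.
v_e = Isp · g₀ = 377 × 9.81 = 3698.4 m/s.
Δv = v_e · ln(257,000/31,148.6) = 3698.4 × ln(8.251) = 3698.4 × 2.1103 ≈ 7805 m/s.

Δv ≈ 7800 m/s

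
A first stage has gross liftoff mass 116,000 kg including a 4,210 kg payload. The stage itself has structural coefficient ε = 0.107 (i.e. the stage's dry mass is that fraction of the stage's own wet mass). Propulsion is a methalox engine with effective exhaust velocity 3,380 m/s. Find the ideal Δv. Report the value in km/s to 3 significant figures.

Stage wet mass = m₀ − payload = 116,000 − 4,210 = 111,790 kg.
Stage dry mass = ε × stage wet mass = 0.107 × 111,790 = 11,961.5 kg.
Burnout mass m_f = stage dry + payload = 11,961.5 + 4,210 = 16,171.5 kg.
Δv = v_e · ln(116,000/16,171.5) = 3380.0 × ln(7.173) = 3380.0 × 1.9703 ≈ 6660 m/s.

Δv ≈ 6.66 km/s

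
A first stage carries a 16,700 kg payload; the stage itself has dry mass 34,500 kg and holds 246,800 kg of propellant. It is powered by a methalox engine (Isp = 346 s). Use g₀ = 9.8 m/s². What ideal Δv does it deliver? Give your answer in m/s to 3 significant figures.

v_e = Isp · g₀ = 346 × 9.8 = 3390.8 m/s.
m₀ = payload + dry + propellant = 16,700 + 34,500 + 246,800 = 298,000 kg.
m_f = payload + dry = 16,700 + 34,500 = 51,200 kg.
By the Tsiolkovsky rocket equation, Δv = v_e · ln(m₀/m_f) = 3390.8 × ln(5.82) = 3390.8 × 1.7614 ≈ 5972.4 m/s.

Δv ≈ 5970 m/s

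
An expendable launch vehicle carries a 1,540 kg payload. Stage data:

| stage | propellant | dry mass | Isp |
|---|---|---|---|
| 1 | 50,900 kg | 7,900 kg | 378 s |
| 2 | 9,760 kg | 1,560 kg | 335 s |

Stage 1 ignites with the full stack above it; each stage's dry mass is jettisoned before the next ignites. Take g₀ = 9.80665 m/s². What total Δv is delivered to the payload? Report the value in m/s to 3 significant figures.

Ignition mass of stage 1 = 50,900+7,900 + 9,760+1,560 + 1,540 = 71,660 kg.
Stage 1: m₀ = 71,660 kg, m_f = 71,660 − 50,900 = 20,760 kg; Δv = 378×9.80665×ln(3.452) = 3706.9×1.2389 ≈ 4593 m/s.
Stage 2: m₀ = 12,860 kg, m_f = 12,860 − 9,760 = 3,100 kg; Δv = 335×9.80665×ln(4.148) = 3285.2×1.4227 ≈ 4674 m/s.
Total Δv = 4593 + 4674 = 9267 m/s.

Δv ≈ 9270 m/s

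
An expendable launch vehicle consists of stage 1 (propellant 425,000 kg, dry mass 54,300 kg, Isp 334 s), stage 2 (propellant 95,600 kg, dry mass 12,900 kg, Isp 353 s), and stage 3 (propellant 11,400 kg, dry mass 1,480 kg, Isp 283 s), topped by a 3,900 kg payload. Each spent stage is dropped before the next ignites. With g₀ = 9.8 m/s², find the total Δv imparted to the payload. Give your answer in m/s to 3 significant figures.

Ignition mass of stage 1 = 425,000+54,300 + 95,600+12,900 + 11,400+1,480 + 3,900 = 604,580 kg.
Stage 1: m₀ = 604,580 kg, m_f = 604,580 − 425,000 = 179,580 kg; Δv = 334×9.8×ln(3.367) = 3273.2×1.2139 ≈ 3973 m/s.
Stage 2: m₀ = 125,280 kg, m_f = 125,280 − 95,600 = 29,680 kg; Δv = 353×9.8×ln(4.221) = 3459.4×1.4401 ≈ 4982 m/s.
Stage 3: m₀ = 16,780 kg, m_f = 16,780 − 11,400 = 5,380 kg; Δv = 283×9.8×ln(3.119) = 2773.4×1.1375 ≈ 3155 m/s.
Total Δv = 3973 + 4982 + 3155 = 12110 m/s.

Δv ≈ 12100 m/s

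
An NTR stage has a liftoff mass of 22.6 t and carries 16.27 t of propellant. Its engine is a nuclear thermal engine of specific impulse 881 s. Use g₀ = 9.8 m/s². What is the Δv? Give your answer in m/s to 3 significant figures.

Δv ≈ 11000 m/s

v_e = Isp · g₀ = 881 × 9.8 = 8633.8 m/s.
m_f = m₀ − m_prop = 22.6 − 16.27 = 6.33 t.
Δv = v_e · ln(m₀/m_f) = 8633.8 × ln(3.57) = 8633.8 × 1.2726 ≈ 10987.8 m/s.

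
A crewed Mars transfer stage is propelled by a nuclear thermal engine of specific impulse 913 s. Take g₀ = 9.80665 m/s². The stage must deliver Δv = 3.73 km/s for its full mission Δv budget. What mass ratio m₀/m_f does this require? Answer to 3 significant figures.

mass ratio ≈ 1.52

v_e = Isp · g₀ = 913 × 9.80665 = 8953.5 m/s.
From the ideal rocket equation, m₀/m_f = exp(Δv / v_e) = exp(3730 / 8953.5) = exp(0.4166) = 1.5168.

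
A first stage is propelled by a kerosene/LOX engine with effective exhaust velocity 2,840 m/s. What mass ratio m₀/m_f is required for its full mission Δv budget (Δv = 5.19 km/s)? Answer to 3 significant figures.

mass ratio ≈ 6.22

Rocket equation: m₀/m_f = exp(Δv / v_e) = exp(5190 / 2840.0) = exp(1.8275) = 6.2181.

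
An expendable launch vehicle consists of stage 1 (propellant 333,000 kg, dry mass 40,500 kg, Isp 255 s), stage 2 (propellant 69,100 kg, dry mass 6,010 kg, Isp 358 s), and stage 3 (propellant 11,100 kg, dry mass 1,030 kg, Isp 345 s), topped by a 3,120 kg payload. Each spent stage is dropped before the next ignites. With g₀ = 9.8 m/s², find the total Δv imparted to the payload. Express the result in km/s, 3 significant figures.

Δv ≈ 12.6 km/s

Ignition mass of stage 1 = 333,000+40,500 + 69,100+6,010 + 11,100+1,030 + 3,120 = 463,860 kg.
Stage 1: m₀ = 463,860 kg, m_f = 463,860 − 333,000 = 130,860 kg; Δv = 255×9.8×ln(3.545) = 2499.0×1.2655 ≈ 3162 m/s.
Stage 2: m₀ = 90,360 kg, m_f = 90,360 − 69,100 = 21,260 kg; Δv = 358×9.8×ln(4.25) = 3508.4×1.4470 ≈ 5077 m/s.
Stage 3: m₀ = 15,250 kg, m_f = 15,250 − 11,100 = 4,150 kg; Δv = 345×9.8×ln(3.675) = 3381.0×1.3015 ≈ 4400 m/s.
Total Δv = 3162 + 5077 + 4400 = 12639 m/s.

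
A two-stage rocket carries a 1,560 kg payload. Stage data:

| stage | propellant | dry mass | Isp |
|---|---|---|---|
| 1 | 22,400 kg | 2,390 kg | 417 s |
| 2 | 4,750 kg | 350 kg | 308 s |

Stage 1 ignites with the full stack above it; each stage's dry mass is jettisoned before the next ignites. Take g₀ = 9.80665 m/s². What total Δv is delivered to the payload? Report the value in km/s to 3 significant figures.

Δv ≈ 8.87 km/s

Ignition mass of stage 1 = 22,400+2,390 + 4,750+350 + 1,560 = 31,450 kg.
Stage 1: m₀ = 31,450 kg, m_f = 31,450 − 22,400 = 9,050 kg; Δv = 417×9.80665×ln(3.475) = 4089.4×1.2456 ≈ 5094 m/s.
Stage 2: m₀ = 6,660 kg, m_f = 6,660 − 4,750 = 1,910 kg; Δv = 308×9.80665×ln(3.487) = 3020.4×1.2490 ≈ 3773 m/s.
Total Δv = 5094 + 3773 = 8867 m/s.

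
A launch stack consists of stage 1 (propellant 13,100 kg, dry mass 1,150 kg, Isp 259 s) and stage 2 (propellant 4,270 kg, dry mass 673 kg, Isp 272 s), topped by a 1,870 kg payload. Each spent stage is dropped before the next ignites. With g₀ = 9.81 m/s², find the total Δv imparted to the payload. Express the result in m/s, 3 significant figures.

Ignition mass of stage 1 = 13,100+1,150 + 4,270+673 + 1,870 = 21,063 kg.
Stage 1: m₀ = 21,063 kg, m_f = 21,063 − 13,100 = 7,963 kg; Δv = 259×9.81×ln(2.645) = 2540.8×0.9727 ≈ 2471 m/s.
Stage 2: m₀ = 6,813 kg, m_f = 6,813 − 4,270 = 2,543 kg; Δv = 272×9.81×ln(2.679) = 2668.3×0.9855 ≈ 2630 m/s.
Total Δv = 2471 + 2630 = 5101 m/s.

Δv ≈ 5100 m/s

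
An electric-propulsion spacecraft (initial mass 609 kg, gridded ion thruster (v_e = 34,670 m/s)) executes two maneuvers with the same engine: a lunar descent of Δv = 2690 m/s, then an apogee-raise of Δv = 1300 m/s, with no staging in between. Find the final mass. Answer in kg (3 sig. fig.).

final mass ≈ 543 kg

After the first burn: m = 609 × exp(−2690/34670.0) = 609 × 0.92534 = 563.532 kg.
After the second burn: m = 563.532 × exp(−1300/34670.0) = 563.532 × 0.96320 = 542.794 kg.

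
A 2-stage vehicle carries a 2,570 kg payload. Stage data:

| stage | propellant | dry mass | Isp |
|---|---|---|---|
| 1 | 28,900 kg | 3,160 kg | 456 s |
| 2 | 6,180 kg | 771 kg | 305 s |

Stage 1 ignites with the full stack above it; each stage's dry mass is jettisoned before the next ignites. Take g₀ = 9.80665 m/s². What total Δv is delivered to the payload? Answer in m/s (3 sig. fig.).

Ignition mass of stage 1 = 28,900+3,160 + 6,180+771 + 2,570 = 41,581 kg.
Stage 1: m₀ = 41,581 kg, m_f = 41,581 − 28,900 = 12,681 kg; Δv = 456×9.80665×ln(3.279) = 4471.8×1.1875 ≈ 5310 m/s.
Stage 2: m₀ = 9,521 kg, m_f = 9,521 − 6,180 = 3,341 kg; Δv = 305×9.80665×ln(2.85) = 2991.0×1.0472 ≈ 3132 m/s.
Total Δv = 5310 + 3132 = 8442 m/s.

Δv ≈ 8440 m/s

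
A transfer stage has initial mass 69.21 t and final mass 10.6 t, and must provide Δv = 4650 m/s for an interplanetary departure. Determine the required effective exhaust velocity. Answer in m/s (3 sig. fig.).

v_e ≈ 2480 m/s

ln(m₀/m_f) = ln(69210/10600) = ln(6.529) = 1.8763.
Using Δv = v_e ln(m₀/m_f): v_e = Δv / ln(m₀/m_f) = 4650 / 1.8763 = 2478.3 m/s.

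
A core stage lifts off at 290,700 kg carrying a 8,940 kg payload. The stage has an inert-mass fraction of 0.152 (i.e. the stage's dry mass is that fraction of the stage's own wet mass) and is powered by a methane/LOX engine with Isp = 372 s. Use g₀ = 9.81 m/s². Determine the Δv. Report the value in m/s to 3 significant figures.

Δv ≈ 6300 m/s

Stage wet mass = m₀ − payload = 290,700 − 8,940 = 281,760 kg.
Stage dry mass = ε × stage wet mass = 0.152 × 281,760 = 42,827.5 kg.
Burnout mass m_f = stage dry + payload = 42,827.5 + 8,940 = 51,767.5 kg.
v_e = Isp · g₀ = 372 × 9.81 = 3649.3 m/s.
Δv = v_e · ln(290,700/51,767.5) = 3649.3 × ln(5.615) = 3649.3 × 1.7255 ≈ 6297 m/s.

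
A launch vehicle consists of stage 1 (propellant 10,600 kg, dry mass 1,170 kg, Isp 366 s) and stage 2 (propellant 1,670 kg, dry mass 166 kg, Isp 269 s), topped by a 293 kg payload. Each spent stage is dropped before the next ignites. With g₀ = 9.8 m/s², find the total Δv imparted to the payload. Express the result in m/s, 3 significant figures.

Δv ≈ 9200 m/s

Ignition mass of stage 1 = 10,600+1,170 + 1,670+166 + 293 = 13,899 kg.
Stage 1: m₀ = 13,899 kg, m_f = 13,899 − 10,600 = 3,299 kg; Δv = 366×9.8×ln(4.213) = 3586.8×1.4382 ≈ 5159 m/s.
Stage 2: m₀ = 2,129 kg, m_f = 2,129 − 1,670 = 459 kg; Δv = 269×9.8×ln(4.638) = 2636.2×1.5344 ≈ 4045 m/s.
Total Δv = 5159 + 4045 = 9204 m/s.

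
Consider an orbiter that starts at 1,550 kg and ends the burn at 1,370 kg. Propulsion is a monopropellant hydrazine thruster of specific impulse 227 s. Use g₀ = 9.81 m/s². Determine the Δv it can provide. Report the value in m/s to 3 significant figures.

Δv ≈ 275 m/s

v_e = Isp · g₀ = 227 × 9.81 = 2226.9 m/s.
By the Tsiolkovsky rocket equation, Δv = v_e · ln(m₀/m_f) = 2226.9 × ln(1.131) = 2226.9 × 0.1234 ≈ 274.9 m/s.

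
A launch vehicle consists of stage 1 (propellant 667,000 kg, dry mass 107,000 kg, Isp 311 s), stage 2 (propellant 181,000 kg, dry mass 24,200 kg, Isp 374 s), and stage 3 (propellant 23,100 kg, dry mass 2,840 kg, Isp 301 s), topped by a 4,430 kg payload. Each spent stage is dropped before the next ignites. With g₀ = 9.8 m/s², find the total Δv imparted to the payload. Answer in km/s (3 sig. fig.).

Ignition mass of stage 1 = 667,000+107,000 + 181,000+24,200 + 23,100+2,840 + 4,430 = 1,009,570 kg.
Stage 1: m₀ = 1,009,570 kg, m_f = 1,009,570 − 667,000 = 342,570 kg; Δv = 311×9.8×ln(2.947) = 3047.8×1.0808 ≈ 3294 m/s.
Stage 2: m₀ = 235,570 kg, m_f = 235,570 − 181,000 = 54,570 kg; Δv = 374×9.8×ln(4.317) = 3665.2×1.4625 ≈ 5360 m/s.
Stage 3: m₀ = 30,370 kg, m_f = 30,370 − 23,100 = 7,270 kg; Δv = 301×9.8×ln(4.177) = 2949.8×1.4297 ≈ 4217 m/s.
Total Δv = 3294 + 5360 + 4217 = 12871 m/s.

Δv ≈ 12.9 km/s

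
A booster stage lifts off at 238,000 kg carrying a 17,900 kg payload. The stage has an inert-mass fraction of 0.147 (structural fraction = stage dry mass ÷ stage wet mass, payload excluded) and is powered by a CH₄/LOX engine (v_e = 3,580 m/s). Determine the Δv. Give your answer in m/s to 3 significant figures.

Stage wet mass = m₀ − payload = 238,000 − 17,900 = 220,100 kg.
Stage dry mass = ε × stage wet mass = 0.147 × 220,100 = 32,354.7 kg.
Burnout mass m_f = stage dry + payload = 32,354.7 + 17,900 = 50,254.7 kg.
Using Δv = v_e ln(m₀/m_f): Δv = v_e · ln(238,000/50,254.7) = 3580.0 × ln(4.736) = 3580.0 × 1.5552 ≈ 5567 m/s.

Δv ≈ 5570 m/s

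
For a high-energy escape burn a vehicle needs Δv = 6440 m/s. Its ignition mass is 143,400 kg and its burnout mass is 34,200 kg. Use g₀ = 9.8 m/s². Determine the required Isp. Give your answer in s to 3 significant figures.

ln(m₀/m_f) = ln(143400/34200) = ln(4.193) = 1.4334.
Rocket equation: v_e = Δv / ln(m₀/m_f) = 6440 / 1.4334 = 4492.8 m/s.
Isp = v_e / g₀ = 4492.8 / 9.8 = 458.4 s.

Isp ≈ 458 s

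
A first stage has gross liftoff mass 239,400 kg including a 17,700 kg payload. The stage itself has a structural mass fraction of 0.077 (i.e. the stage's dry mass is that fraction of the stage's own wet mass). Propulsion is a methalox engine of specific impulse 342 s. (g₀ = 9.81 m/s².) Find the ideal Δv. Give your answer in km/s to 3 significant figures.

Stage wet mass = m₀ − payload = 239,400 − 17,700 = 221,700 kg.
Stage dry mass = ε × stage wet mass = 0.077 × 221,700 = 17,070.9 kg.
Burnout mass m_f = stage dry + payload = 17,070.9 + 17,700 = 34,770.9 kg.
v_e = Isp · g₀ = 342 × 9.81 = 3355.0 m/s.
Rocket equation: Δv = v_e · ln(239,400/34,770.9) = 3355.0 × ln(6.885) = 3355.0 × 1.9294 ≈ 6473 m/s.

Δv ≈ 6.47 km/s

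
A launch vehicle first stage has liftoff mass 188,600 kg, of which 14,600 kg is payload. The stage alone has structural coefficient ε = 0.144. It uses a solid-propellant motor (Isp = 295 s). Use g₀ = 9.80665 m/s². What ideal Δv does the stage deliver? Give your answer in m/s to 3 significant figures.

Stage wet mass = m₀ − payload = 188,600 − 14,600 = 174,000 kg.
Stage dry mass = ε × stage wet mass = 0.144 × 174,000 = 25,056 kg.
Burnout mass m_f = stage dry + payload = 25,056 + 14,600 = 39,656 kg.
v_e = Isp · g₀ = 295 × 9.80665 = 2893.0 m/s.
Rocket equation: Δv = v_e · ln(188,600/39,656) = 2893.0 × ln(4.756) = 2893.0 × 1.5594 ≈ 4511 m/s.

Δv ≈ 4510 m/s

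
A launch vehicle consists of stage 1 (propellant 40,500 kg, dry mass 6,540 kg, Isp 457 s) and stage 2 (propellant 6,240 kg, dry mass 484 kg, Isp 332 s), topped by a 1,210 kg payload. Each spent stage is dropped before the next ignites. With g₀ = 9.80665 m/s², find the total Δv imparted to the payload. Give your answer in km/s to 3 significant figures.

Ignition mass of stage 1 = 40,500+6,540 + 6,240+484 + 1,210 = 54,974 kg.
Stage 1: m₀ = 54,974 kg, m_f = 54,974 − 40,500 = 14,474 kg; Δv = 457×9.80665×ln(3.798) = 4481.6×1.3345 ≈ 5981 m/s.
Stage 2: m₀ = 7,934 kg, m_f = 7,934 − 6,240 = 1,694 kg; Δv = 332×9.80665×ln(4.684) = 3255.8×1.5441 ≈ 5027 m/s.
Total Δv = 5981 + 5027 = 11008 m/s.

Δv ≈ 11.0 km/s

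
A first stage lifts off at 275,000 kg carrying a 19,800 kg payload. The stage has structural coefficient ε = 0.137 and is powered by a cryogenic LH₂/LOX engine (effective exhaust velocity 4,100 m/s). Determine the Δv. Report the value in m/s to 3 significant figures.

Δv ≈ 6620 m/s

Stage wet mass = m₀ − payload = 275,000 − 19,800 = 255,200 kg.
Stage dry mass = ε × stage wet mass = 0.137 × 255,200 = 34,962.4 kg.
Burnout mass m_f = stage dry + payload = 34,962.4 + 19,800 = 54,762.4 kg.
Δv = v_e · ln(275,000/54,762.4) = 4100.0 × ln(5.022) = 4100.0 × 1.6138 ≈ 6616 m/s.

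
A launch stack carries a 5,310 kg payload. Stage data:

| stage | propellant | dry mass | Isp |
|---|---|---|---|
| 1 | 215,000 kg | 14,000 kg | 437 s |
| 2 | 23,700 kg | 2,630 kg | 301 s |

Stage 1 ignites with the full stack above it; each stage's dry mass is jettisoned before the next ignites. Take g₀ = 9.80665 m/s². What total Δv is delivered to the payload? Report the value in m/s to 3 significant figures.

Ignition mass of stage 1 = 215,000+14,000 + 23,700+2,630 + 5,310 = 260,640 kg.
Stage 1: m₀ = 260,640 kg, m_f = 260,640 − 215,000 = 45,640 kg; Δv = 437×9.80665×ln(5.711) = 4285.5×1.7424 ≈ 7467 m/s.
Stage 2: m₀ = 31,640 kg, m_f = 31,640 − 23,700 = 7,940 kg; Δv = 301×9.80665×ln(3.985) = 2951.8×1.3825 ≈ 4081 m/s.
Total Δv = 7467 + 4081 = 11548 m/s.

Δv ≈ 11500 m/s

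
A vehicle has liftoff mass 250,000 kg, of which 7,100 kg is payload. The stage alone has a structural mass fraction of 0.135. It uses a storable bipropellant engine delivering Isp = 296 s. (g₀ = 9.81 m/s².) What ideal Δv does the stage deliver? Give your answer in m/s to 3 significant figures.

Δv ≈ 5330 m/s

Stage wet mass = m₀ − payload = 250,000 − 7,100 = 242,900 kg.
Stage dry mass = ε × stage wet mass = 0.135 × 242,900 = 32,791.5 kg.
Burnout mass m_f = stage dry + payload = 32,791.5 + 7,100 = 39,891.5 kg.
v_e = Isp · g₀ = 296 × 9.81 = 2903.8 m/s.
Δv = v_e · ln(250,000/39,891.5) = 2903.8 × ln(6.267) = 2903.8 × 1.8353 ≈ 5329 m/s.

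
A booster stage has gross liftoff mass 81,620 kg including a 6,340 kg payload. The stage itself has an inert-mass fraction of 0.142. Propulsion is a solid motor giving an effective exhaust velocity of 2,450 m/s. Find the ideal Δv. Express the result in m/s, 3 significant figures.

Stage wet mass = m₀ − payload = 81,620 − 6,340 = 75,280 kg.
Stage dry mass = ε × stage wet mass = 0.142 × 75,280 = 10,689.8 kg.
Burnout mass m_f = stage dry + payload = 10,689.8 + 6,340 = 17,029.8 kg.
Δv = v_e · ln(81,620/17,029.8) = 2450.0 × ln(4.793) = 2450.0 × 1.5671 ≈ 3839 m/s.

Δv ≈ 3840 m/s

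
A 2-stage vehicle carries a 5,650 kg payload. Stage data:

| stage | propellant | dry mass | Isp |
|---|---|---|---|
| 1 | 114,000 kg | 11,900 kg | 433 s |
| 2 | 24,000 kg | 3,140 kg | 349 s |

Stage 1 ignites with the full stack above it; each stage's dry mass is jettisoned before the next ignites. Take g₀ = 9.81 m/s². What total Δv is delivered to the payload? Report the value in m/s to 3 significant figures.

Δv ≈ 9890 m/s

Ignition mass of stage 1 = 114,000+11,900 + 24,000+3,140 + 5,650 = 158,690 kg.
Stage 1: m₀ = 158,690 kg, m_f = 158,690 − 114,000 = 44,690 kg; Δv = 433×9.81×ln(3.551) = 4247.7×1.2672 ≈ 5383 m/s.
Stage 2: m₀ = 32,790 kg, m_f = 32,790 − 24,000 = 8,790 kg; Δv = 349×9.81×ln(3.73) = 3423.7×1.3165 ≈ 4507 m/s.
Total Δv = 5383 + 4507 = 9890 m/s.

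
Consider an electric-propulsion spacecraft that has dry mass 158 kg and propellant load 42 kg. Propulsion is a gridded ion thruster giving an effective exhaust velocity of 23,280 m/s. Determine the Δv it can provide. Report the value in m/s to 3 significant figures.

m₀ = m_dry + m_prop = 158 + 42 = 200 kg.
Δv = v_e · ln(m₀/m_f) = 23280.0 × ln(1.266) = 23280.0 × 0.2357 ≈ 5487.6 m/s.

Δv ≈ 5490 m/s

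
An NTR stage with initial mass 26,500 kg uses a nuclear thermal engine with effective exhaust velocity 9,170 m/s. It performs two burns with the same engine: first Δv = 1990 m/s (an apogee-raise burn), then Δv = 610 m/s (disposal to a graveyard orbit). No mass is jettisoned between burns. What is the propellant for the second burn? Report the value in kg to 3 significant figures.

propellant for the second burn ≈ 1370 kg

After the first burn: m = 26500 × exp(−1990/9170.0) = 26500 × 0.80492 = 21,330.4 kg.
After the second burn: m = 21,330.4 × exp(−610/9170.0) = 21,330.4 × 0.93564 = 19,957.6 kg.
Second-burn propellant = 21,330.4 − 19,957.6 = 1,372.8 kg.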